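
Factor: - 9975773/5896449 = -3^ (  -  3)*13^(-1)*107^(-1)*157^( - 1 )*9975773^1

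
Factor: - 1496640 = - 2^6*3^1*5^1*1559^1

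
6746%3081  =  584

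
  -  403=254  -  657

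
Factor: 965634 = 2^1*3^1 *17^1*9467^1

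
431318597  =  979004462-547685865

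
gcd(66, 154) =22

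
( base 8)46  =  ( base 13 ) 2c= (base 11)35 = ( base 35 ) 13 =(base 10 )38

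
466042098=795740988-329698890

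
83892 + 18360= 102252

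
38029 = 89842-51813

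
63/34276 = 63/34276= 0.00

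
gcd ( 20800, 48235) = 5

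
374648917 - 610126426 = - 235477509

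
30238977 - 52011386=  - 21772409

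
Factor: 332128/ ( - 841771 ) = - 2^5 * 7^(-2 )*41^( - 1)* 97^1*107^1  *419^( - 1)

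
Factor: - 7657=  -13^1*19^1 * 31^1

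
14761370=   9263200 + 5498170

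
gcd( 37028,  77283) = 1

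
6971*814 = 5674394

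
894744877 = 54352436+840392441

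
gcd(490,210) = 70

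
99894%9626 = 3634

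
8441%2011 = 397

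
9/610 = 9/610 = 0.01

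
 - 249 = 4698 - 4947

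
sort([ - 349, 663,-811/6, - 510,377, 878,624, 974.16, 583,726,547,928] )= [ - 510, - 349,-811/6,377, 547,583, 624 , 663,726,878, 928,974.16] 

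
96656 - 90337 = 6319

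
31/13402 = 31/13402 = 0.00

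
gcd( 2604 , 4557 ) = 651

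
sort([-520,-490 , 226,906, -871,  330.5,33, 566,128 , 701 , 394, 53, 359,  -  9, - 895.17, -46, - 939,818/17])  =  [ - 939,-895.17, - 871, - 520, - 490, - 46,- 9,33, 818/17,  53,128,226,330.5, 359,394, 566,701,906 ]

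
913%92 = 85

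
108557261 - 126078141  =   - 17520880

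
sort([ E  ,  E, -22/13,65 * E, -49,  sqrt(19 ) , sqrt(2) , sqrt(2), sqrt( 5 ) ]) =[ -49, - 22/13, sqrt (2),  sqrt(2), sqrt(5 ), E,E,sqrt(19), 65*E]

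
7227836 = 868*8327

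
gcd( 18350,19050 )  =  50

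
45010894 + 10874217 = 55885111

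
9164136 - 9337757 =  - 173621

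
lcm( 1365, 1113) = 72345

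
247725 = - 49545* ( - 5 )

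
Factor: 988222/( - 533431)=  - 2^1 * 47^1*499^( - 1 )*1069^( - 1 )*10513^1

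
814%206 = 196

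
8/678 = 4/339 = 0.01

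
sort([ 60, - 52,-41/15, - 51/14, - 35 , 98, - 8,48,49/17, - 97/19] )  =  [ - 52,  -  35,-8, - 97/19, - 51/14,-41/15, 49/17, 48,60,98 ] 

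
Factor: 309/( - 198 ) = - 2^( - 1)*3^(  -  1)*11^ (  -  1) *103^1 = - 103/66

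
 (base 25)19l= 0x367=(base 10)871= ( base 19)27g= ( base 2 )1101100111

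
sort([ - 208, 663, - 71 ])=[ - 208, - 71,663 ]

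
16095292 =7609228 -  - 8486064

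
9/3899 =9/3899= 0.00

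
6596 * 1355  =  8937580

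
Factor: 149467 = 137^1 *1091^1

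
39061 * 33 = 1289013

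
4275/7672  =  4275/7672 = 0.56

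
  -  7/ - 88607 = 7/88607 = 0.00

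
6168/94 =3084/47=65.62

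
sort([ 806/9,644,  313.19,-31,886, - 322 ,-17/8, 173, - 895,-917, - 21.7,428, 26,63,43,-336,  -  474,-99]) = [-917, - 895 ,-474, - 336 , - 322,-99, - 31, - 21.7,  -  17/8,26,43 , 63,806/9,173,313.19,428,644,886]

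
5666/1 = 5666 = 5666.00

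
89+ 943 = 1032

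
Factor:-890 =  - 2^1 * 5^1*89^1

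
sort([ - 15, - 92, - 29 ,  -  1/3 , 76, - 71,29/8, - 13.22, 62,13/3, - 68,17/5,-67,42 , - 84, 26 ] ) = [ - 92, - 84, - 71, - 68 , - 67 , - 29, -15, - 13.22 , - 1/3 , 17/5,29/8, 13/3 , 26, 42,62, 76 ] 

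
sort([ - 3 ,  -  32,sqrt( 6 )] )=[ - 32 , - 3,sqrt( 6)]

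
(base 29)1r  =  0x38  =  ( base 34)1m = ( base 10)56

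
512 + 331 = 843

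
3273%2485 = 788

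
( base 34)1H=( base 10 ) 51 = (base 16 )33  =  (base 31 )1K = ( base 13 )3C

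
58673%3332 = 2029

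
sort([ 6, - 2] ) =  [-2 , 6 ]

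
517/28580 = 517/28580 = 0.02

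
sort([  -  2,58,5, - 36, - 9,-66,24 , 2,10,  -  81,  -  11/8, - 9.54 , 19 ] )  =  [ - 81, - 66, -36,-9.54,-9,  -  2,-11/8,2,5,10,19,24,58 ] 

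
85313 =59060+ 26253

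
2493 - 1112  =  1381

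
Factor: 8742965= 5^1*7^1*11^1*22709^1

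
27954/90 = 1553/5 = 310.60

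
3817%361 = 207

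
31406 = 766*41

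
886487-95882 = 790605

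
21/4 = 5 + 1/4 = 5.25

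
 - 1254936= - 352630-902306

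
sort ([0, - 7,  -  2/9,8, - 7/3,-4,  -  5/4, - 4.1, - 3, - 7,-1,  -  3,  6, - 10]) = [ - 10,  -  7, - 7,-4.1, - 4,-3,- 3, - 7/3, - 5/4, - 1,  -  2/9,0,6 , 8 ]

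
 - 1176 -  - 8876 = 7700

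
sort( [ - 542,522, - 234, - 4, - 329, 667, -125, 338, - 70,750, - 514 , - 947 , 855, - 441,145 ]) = [ - 947, - 542,  -  514, - 441, - 329, - 234, - 125, - 70, - 4,145, 338, 522,667,750,855 ] 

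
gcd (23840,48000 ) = 160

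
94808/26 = 3646 + 6/13 = 3646.46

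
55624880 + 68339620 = 123964500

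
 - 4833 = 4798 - 9631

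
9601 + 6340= 15941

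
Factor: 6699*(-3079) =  - 20626221=- 3^1 * 7^1*11^1*29^1*3079^1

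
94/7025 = 94/7025 = 0.01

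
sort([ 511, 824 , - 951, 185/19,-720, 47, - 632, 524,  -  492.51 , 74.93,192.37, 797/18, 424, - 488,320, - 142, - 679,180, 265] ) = [ - 951 , - 720, - 679 , - 632, - 492.51, - 488, - 142, 185/19, 797/18,  47,  74.93, 180, 192.37, 265,320,424,  511, 524, 824 ] 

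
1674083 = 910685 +763398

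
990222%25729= 12520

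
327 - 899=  - 572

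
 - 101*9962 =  - 1006162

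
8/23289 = 8/23289 = 0.00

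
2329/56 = 2329/56 = 41.59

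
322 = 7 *46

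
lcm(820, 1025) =4100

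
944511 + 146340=1090851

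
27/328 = 27/328 = 0.08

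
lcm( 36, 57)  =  684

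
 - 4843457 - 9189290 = -14032747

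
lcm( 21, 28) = 84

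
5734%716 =6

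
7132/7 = 7132/7 =1018.86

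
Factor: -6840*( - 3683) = 25191720 = 2^3*3^2*5^1*19^1*29^1*127^1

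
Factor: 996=2^2*3^1 * 83^1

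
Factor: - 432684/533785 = -612/755  =  - 2^2*3^2*5^( - 1) * 17^1*151^ ( - 1)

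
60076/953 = 60076/953 = 63.04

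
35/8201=35/8201 =0.00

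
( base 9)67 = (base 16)3d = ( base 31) 1u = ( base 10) 61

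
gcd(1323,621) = 27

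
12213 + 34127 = 46340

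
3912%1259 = 135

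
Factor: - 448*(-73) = 32704 = 2^6*7^1*73^1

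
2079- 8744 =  - 6665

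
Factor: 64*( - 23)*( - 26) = 38272 = 2^7*13^1*23^1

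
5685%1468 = 1281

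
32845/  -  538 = -62 +511/538 = -61.05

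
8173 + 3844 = 12017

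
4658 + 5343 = 10001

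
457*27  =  12339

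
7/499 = 7/499 = 0.01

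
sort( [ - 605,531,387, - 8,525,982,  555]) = [ - 605,  -  8,387,525,531, 555,982]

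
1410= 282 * 5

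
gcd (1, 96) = 1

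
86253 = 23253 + 63000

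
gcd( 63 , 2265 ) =3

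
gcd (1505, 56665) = 35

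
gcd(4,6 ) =2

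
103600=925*112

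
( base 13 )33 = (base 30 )1C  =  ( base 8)52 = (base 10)42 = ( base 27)1F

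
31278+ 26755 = 58033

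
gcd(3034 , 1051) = 1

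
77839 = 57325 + 20514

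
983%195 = 8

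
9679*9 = 87111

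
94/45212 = 47/22606 = 0.00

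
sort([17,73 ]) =[ 17, 73]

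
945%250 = 195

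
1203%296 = 19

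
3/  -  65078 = - 3/65078  =  - 0.00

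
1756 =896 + 860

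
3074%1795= 1279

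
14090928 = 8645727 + 5445201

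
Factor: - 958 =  - 2^1*479^1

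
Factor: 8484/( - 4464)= -707/372 = - 2^ ( - 2 )*3^( - 1)*7^1*31^(  -  1 )*101^1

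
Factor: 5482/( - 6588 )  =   - 2741/3294 = - 2^(- 1 )*3^ ( - 3) * 61^(-1)* 2741^1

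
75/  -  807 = -1 + 244/269 = - 0.09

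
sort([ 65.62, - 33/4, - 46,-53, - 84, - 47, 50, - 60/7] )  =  [ - 84, - 53, - 47, - 46 , - 60/7, -33/4, 50 , 65.62 ]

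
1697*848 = 1439056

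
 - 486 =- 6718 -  - 6232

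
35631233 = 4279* 8327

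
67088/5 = 67088/5 =13417.60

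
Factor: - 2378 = - 2^1*29^1*41^1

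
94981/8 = 94981/8 = 11872.62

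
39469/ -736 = - 39469/736 = - 53.63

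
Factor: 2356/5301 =4/9 = 2^2 * 3^ (-2 )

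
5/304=5/304 = 0.02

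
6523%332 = 215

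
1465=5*293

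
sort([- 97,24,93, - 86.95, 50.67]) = [ - 97, - 86.95,24,50.67,93]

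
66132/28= 2361 + 6/7 = 2361.86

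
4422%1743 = 936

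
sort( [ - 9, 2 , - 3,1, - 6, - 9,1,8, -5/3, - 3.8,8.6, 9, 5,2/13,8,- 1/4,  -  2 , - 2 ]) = [-9, - 9, - 6, - 3.8, - 3, - 2,-2, - 5/3, - 1/4, 2/13, 1, 1,2,5,8,8,8.6,9]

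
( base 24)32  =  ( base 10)74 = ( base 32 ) 2a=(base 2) 1001010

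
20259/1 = 20259 = 20259.00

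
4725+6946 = 11671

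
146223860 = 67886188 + 78337672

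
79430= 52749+26681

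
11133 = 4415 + 6718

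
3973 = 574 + 3399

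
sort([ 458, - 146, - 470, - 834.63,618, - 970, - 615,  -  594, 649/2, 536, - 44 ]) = [ - 970,- 834.63, - 615, - 594 ,  -  470, - 146, - 44, 649/2,458, 536,618] 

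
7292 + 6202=13494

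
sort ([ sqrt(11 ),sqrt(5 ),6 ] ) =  [ sqrt( 5 ),sqrt(11 ),6]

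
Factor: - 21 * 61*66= -84546 = - 2^1 * 3^2*7^1 * 11^1*61^1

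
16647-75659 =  - 59012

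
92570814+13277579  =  105848393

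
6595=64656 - 58061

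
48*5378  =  258144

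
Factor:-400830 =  - 2^1*3^1*5^1*31^1*431^1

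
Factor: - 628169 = - 29^1 * 21661^1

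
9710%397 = 182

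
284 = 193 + 91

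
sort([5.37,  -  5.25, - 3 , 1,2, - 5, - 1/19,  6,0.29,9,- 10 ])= [ - 10,-5.25, - 5,-3, -1/19, 0.29,1, 2,5.37, 6,9 ] 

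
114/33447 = 38/11149= 0.00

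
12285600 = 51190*240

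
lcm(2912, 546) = 8736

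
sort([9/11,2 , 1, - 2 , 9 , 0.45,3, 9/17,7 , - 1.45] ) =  [-2,-1.45,0.45,9/17 , 9/11, 1, 2,3,7 , 9 ] 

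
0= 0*8218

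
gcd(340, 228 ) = 4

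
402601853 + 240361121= 642962974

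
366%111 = 33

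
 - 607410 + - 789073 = -1396483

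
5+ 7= 12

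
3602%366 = 308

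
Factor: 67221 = 3^2* 7^1*11^1*97^1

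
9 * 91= 819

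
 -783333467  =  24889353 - 808222820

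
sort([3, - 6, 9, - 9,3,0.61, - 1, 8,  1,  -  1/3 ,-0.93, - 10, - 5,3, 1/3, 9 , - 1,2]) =[ - 10, - 9, - 6, - 5, - 1, - 1, - 0.93,  -  1/3,1/3,0.61, 1,  2, 3, 3,3, 8,9, 9]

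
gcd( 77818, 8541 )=949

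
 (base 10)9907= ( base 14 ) 3879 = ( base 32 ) 9lj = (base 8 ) 23263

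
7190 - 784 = 6406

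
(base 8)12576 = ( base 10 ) 5502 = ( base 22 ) b82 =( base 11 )4152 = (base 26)83g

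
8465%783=635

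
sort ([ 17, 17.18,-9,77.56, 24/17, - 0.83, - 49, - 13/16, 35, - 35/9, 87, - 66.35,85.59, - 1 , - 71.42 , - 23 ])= [ - 71.42,-66.35,-49,- 23,-9, - 35/9 , - 1,-0.83, - 13/16 , 24/17,  17,17.18, 35,77.56 , 85.59,87 ] 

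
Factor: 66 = 2^1*3^1*11^1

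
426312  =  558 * 764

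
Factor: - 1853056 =  -  2^7 * 31^1  *  467^1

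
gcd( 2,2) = 2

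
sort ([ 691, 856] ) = [691 , 856 ] 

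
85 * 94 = 7990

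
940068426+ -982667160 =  - 42598734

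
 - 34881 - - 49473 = 14592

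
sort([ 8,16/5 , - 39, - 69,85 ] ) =[-69, - 39, 16/5, 8, 85 ]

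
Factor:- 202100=-2^2*5^2*43^1*47^1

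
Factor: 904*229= 207016 = 2^3*113^1*229^1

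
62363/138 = 451 + 125/138 = 451.91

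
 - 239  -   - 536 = 297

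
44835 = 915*49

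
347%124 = 99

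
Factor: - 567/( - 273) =27/13  =  3^3*13^(-1 ) 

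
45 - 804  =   - 759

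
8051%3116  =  1819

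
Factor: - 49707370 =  - 2^1*5^1*23^1*216119^1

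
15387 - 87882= - 72495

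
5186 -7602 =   -  2416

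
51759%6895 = 3494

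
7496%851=688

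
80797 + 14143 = 94940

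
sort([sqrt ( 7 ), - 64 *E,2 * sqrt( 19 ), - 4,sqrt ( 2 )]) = [ - 64 * E, - 4,sqrt(2)  ,  sqrt(7 ),2 * sqrt( 19)] 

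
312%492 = 312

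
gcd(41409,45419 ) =1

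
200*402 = 80400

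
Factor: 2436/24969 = 4/41  =  2^2*41^( - 1 )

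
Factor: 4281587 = 4281587^1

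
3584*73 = 261632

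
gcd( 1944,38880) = 1944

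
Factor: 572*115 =65780  =  2^2*5^1*11^1*13^1*23^1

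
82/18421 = 82/18421 = 0.00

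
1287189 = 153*8413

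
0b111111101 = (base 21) 135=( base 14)285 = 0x1fd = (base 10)509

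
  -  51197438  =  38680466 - 89877904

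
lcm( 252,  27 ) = 756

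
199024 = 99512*2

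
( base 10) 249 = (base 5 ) 1444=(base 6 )1053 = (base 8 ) 371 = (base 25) 9O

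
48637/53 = 917 +36/53 = 917.68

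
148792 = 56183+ 92609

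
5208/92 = 56 + 14/23 = 56.61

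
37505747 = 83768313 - 46262566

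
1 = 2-1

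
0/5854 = 0 =0.00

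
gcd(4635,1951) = 1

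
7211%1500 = 1211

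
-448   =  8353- 8801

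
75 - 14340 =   -  14265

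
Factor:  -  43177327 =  - 31^1*1392817^1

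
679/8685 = 679/8685 = 0.08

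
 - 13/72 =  - 13/72 = -0.18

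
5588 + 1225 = 6813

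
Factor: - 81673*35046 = -2862311958 = - 2^1*3^3*11^1 * 23^1*53^1*59^1*67^1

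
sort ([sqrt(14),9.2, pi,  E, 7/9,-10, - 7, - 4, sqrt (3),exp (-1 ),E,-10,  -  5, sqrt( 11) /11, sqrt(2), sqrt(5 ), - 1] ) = [ - 10, -10, - 7, - 5, - 4, - 1,sqrt( 11 ) /11,exp( - 1), 7/9,sqrt(2 ), sqrt( 3 ),sqrt(5),E,E,pi,sqrt (14), 9.2]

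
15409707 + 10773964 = 26183671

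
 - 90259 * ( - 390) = 35201010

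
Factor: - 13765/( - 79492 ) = 2^( - 2)*5^1*7^( - 1)*17^( - 1 )* 167^ ( - 1 )*2753^1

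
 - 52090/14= - 3721 + 2/7=- 3720.71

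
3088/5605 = 3088/5605 = 0.55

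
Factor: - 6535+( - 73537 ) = -80072 = -2^3 * 10009^1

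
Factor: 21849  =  3^1*7283^1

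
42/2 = 21 =21.00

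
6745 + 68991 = 75736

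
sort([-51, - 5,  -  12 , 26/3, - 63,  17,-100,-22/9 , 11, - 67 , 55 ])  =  [ - 100, - 67, - 63,-51, - 12,- 5, - 22/9, 26/3, 11,17,55]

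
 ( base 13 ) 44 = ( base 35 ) 1l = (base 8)70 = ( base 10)56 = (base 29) 1r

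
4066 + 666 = 4732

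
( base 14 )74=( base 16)66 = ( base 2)1100110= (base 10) 102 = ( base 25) 42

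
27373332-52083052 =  - 24709720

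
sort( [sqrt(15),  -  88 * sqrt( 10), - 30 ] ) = [  -  88*sqrt ( 10),  -  30,sqrt( 15) ] 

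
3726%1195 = 141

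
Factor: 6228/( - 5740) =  - 1557/1435  =  - 3^2*5^ ( -1)*7^ (- 1 )*41^( - 1 )*173^1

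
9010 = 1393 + 7617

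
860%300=260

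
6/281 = 6/281  =  0.02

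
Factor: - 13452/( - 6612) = 29^( - 1) * 59^1 =59/29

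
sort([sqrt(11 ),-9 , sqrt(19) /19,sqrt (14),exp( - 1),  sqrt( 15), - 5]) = [ - 9, - 5,sqrt( 19) /19,exp( - 1)  ,  sqrt(11), sqrt( 14),sqrt ( 15) ] 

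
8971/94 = 8971/94 = 95.44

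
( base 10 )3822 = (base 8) 7356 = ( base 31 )3u9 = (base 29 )4FN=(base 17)D3E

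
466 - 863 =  - 397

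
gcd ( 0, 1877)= 1877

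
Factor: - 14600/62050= -2^2*17^( - 1) = - 4/17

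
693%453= 240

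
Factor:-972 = -2^2*3^5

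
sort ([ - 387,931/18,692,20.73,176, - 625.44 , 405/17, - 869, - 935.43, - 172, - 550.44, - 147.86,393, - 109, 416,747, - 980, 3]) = [ - 980 , - 935.43, - 869, - 625.44, - 550.44,- 387, - 172, - 147.86 , - 109,3, 20.73,405/17,931/18, 176,393,416,692,747 ]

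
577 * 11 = 6347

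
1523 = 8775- 7252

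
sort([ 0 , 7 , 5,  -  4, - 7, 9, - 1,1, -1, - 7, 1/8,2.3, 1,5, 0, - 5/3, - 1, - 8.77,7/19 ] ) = [ - 8.77, - 7,-7, - 4, - 5/3,- 1,  -  1, - 1, 0, 0,  1/8, 7/19,1,  1, 2.3, 5, 5, 7 , 9] 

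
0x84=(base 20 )6c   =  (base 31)48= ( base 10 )132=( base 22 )60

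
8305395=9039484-734089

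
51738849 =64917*797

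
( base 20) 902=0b111000010010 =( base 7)13334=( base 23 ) 6IE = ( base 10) 3602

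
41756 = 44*949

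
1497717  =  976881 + 520836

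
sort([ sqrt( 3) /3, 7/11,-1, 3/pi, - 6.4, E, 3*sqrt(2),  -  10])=[ - 10, - 6.4,-1, sqrt( 3 )/3 , 7/11, 3/pi, E, 3*sqrt( 2)]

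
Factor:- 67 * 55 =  - 3685 = - 5^1*11^1*67^1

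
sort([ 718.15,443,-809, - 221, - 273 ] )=[ - 809, - 273, - 221,443, 718.15 ]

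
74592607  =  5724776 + 68867831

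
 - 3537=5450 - 8987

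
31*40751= 1263281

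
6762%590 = 272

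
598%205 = 188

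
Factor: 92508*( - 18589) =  -2^2 *3^1*13^1*29^1*593^1*641^1 =-1719631212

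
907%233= 208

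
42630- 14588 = 28042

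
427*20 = 8540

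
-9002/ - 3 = 3000 + 2/3 =3000.67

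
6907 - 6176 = 731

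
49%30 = 19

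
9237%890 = 337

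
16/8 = 2 = 2.00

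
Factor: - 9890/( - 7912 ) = 5/4   =  2^( - 2 ) * 5^1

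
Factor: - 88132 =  - 2^2*11^1*2003^1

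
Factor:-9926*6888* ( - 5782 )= 2^5*3^1*7^4*41^1*59^1 * 709^1 = 395317005216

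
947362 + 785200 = 1732562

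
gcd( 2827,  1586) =1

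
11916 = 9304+2612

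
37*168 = 6216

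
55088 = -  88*(  -  626 ) 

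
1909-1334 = 575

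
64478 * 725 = 46746550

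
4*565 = 2260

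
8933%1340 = 893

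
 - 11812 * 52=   -614224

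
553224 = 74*7476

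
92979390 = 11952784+81026606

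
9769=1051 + 8718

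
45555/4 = 11388  +  3/4 = 11388.75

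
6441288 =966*6668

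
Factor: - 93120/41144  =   - 11640/5143 = -2^3*3^1*5^1*37^( - 1)*97^1*139^( - 1)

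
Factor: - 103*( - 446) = 45938 =2^1*103^1 * 223^1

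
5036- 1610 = 3426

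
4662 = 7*666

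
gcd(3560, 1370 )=10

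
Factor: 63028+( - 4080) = 2^2*14737^1 = 58948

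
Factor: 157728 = 2^5*3^1*31^1 * 53^1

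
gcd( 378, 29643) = 3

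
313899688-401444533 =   -  87544845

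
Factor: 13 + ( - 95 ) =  - 82 = - 2^1*41^1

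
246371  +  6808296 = 7054667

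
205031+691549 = 896580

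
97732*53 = 5179796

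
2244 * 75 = 168300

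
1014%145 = 144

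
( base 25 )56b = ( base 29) 3Q9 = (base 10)3286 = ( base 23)64K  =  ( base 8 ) 6326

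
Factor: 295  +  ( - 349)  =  -54 = - 2^1*3^3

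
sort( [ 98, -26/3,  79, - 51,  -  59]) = [ - 59, - 51,- 26/3, 79,98]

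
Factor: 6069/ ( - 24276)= - 2^ ( - 2 ) = -1/4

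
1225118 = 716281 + 508837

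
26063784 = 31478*828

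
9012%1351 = 906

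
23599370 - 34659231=- 11059861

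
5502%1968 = 1566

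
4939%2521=2418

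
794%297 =200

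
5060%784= 356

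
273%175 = 98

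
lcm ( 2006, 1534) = 26078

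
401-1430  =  -1029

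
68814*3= 206442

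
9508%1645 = 1283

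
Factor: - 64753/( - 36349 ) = 13^1 * 17^1*163^( - 1 )*223^( - 1)*293^1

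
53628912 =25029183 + 28599729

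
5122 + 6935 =12057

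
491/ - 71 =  - 491/71 =- 6.92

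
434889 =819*531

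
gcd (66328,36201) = 1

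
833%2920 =833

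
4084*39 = 159276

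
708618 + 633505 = 1342123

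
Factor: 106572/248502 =2^1*107^1 * 499^(-1)= 214/499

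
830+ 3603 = 4433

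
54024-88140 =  - 34116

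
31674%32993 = 31674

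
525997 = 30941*17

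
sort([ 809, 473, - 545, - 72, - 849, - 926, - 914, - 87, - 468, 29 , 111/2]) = [ - 926,- 914, - 849, - 545, - 468,-87 , - 72, 29,111/2, 473, 809] 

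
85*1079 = 91715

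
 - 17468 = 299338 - 316806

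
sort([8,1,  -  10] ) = [-10 , 1, 8]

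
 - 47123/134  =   - 47123/134  =  -351.66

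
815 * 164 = 133660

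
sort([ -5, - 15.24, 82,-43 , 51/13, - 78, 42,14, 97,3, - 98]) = [ - 98, - 78, -43,  -  15.24,-5,3,51/13, 14,42,82,97]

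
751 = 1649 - 898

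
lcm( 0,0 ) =0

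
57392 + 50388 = 107780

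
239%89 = 61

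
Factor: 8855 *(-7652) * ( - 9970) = 2^3 * 5^2* 7^1*11^1 *23^1*997^1*1913^1 = 675551846200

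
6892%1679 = 176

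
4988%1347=947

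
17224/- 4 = - 4306 + 0/1 = -4306.00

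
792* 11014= 8723088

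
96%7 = 5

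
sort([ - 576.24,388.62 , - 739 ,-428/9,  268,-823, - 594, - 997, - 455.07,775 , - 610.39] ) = [ - 997, - 823 , - 739,-610.39, - 594, - 576.24, - 455.07, - 428/9, 268 , 388.62, 775]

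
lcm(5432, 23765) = 190120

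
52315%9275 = 5940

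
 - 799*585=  - 467415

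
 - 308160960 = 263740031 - 571900991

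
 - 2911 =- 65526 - - 62615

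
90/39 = 2 + 4/13  =  2.31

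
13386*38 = 508668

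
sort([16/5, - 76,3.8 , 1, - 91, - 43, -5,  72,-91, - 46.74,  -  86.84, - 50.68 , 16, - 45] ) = [-91, - 91,  -  86.84 ,-76, - 50.68  , - 46.74, - 45, - 43,-5,1 , 16/5, 3.8,  16,72] 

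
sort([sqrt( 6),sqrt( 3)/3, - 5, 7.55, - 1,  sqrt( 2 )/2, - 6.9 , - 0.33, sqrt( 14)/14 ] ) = [ - 6.9,-5,  -  1, - 0.33,sqrt( 14)/14, sqrt(3 ) /3,sqrt( 2)/2,sqrt( 6 ), 7.55]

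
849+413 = 1262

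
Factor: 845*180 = 152100= 2^2*3^2*5^2*13^2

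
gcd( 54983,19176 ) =1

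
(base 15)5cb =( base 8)2444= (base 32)194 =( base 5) 20231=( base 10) 1316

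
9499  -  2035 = 7464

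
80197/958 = 83 + 683/958 = 83.71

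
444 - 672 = - 228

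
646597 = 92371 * 7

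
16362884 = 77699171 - 61336287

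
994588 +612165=1606753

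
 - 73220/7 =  - 10460=- 10460.00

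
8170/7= 8170/7= 1167.14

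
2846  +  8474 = 11320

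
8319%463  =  448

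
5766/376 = 15 + 63/188 = 15.34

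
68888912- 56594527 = 12294385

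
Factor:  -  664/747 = - 2^3* 3^( - 2 ) = - 8/9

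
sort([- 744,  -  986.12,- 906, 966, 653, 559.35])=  [ - 986.12, - 906, - 744, 559.35, 653, 966 ] 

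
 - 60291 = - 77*783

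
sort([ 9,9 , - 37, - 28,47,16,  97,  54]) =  [ - 37, - 28,9, 9,16,  47,  54,97] 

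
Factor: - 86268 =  - 2^2*3^1*7^1 * 13^1*79^1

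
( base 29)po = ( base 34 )m1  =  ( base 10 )749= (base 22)1C1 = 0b1011101101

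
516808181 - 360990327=155817854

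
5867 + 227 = 6094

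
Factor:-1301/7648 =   -  2^( - 5 ) *239^( - 1) * 1301^1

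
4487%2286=2201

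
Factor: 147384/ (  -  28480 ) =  - 2^( - 3)*3^2*5^( - 1 )*23^1 = - 207/40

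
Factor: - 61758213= - 3^1*11^1 * 1871461^1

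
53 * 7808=413824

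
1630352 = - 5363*( - 304 ) 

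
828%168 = 156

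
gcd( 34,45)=1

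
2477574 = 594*4171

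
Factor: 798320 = 2^4*5^1*17^1*587^1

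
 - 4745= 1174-5919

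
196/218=98/109 = 0.90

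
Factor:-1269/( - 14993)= 27/319 = 3^3*11^( -1 )*29^( - 1)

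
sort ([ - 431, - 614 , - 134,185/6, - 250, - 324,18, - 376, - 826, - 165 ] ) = [ - 826, - 614, - 431 , - 376,- 324,-250,-165, - 134,  18,185/6 ] 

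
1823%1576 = 247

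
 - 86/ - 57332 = 43/28666 = 0.00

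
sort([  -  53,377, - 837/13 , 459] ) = [ - 837/13, - 53,377,459 ] 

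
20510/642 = 31 + 304/321 = 31.95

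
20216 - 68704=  - 48488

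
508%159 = 31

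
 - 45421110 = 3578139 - 48999249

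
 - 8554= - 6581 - 1973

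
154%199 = 154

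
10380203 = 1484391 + 8895812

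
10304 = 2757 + 7547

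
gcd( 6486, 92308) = 94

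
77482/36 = 38741/18= 2152.28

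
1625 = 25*65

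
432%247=185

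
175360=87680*2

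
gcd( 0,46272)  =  46272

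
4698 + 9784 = 14482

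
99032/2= 49516 =49516.00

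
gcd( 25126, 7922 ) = 34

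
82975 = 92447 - 9472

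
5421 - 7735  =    -  2314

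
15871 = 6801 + 9070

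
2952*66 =194832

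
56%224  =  56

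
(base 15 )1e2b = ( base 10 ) 6566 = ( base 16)19A6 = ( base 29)7nc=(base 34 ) 5n4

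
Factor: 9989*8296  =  2^3*7^1* 17^1*61^1*1427^1 = 82868744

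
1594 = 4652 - 3058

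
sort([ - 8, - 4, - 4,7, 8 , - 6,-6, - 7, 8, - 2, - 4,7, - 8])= [ - 8, - 8, - 7, - 6, - 6,-4, - 4, - 4,- 2,7,7,8, 8]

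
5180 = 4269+911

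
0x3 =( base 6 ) 3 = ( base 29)3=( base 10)3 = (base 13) 3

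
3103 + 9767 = 12870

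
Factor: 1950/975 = 2^1 = 2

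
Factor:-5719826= - 2^1*7^1*127^1*3217^1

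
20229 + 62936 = 83165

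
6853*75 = 513975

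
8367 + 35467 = 43834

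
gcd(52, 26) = 26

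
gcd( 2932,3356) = 4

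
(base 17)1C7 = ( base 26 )j6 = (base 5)4000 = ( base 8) 764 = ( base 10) 500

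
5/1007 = 5/1007= 0.00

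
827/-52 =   -  16 + 5/52 = - 15.90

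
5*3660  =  18300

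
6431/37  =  6431/37 = 173.81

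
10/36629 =10/36629 = 0.00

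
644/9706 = 14/211 = 0.07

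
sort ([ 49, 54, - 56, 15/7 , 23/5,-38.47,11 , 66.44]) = [ - 56, - 38.47,15/7,  23/5,11, 49, 54,66.44]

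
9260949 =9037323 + 223626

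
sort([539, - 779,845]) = [ - 779,539,845 ] 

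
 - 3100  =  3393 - 6493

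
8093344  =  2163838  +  5929506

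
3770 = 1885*2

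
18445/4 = 18445/4 = 4611.25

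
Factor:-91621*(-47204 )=2^2*11801^1*91621^1  =  4324877684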